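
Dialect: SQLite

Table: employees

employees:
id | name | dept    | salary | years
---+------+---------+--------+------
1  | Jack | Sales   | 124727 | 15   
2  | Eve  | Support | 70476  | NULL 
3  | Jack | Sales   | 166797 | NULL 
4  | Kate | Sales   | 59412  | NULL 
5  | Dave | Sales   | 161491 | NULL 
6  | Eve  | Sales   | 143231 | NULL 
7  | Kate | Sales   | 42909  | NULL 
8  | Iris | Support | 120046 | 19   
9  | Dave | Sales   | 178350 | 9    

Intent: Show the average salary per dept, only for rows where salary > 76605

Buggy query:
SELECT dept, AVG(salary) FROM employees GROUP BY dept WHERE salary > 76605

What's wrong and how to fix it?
Bug: Row-level WHERE must come before GROUP BY in the clause order

Fix: Move the WHERE clause before GROUP BY

Corrected query:
SELECT dept, AVG(salary) FROM employees WHERE salary > 76605 GROUP BY dept

Result:
dept    | AVG(salary)
--------+------------
Sales   | 154919.2   
Support | 120046     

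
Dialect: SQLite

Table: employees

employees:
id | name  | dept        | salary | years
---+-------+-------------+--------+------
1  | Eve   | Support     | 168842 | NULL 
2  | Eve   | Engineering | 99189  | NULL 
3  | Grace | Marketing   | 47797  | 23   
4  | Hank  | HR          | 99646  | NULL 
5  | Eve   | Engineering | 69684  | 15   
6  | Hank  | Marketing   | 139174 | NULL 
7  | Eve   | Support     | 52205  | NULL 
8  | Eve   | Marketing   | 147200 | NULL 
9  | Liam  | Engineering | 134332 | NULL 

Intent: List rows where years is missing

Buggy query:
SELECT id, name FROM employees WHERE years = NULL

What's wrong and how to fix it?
Bug: Comparing to NULL with '=' never matches; NULL = NULL is unknown, not true

Fix: Replace '= NULL' with 'IS NULL'

Corrected query:
SELECT id, name FROM employees WHERE years IS NULL

Result:
id | name
---+-----
1  | Eve 
2  | Eve 
4  | Hank
6  | Hank
7  | Eve 
8  | Eve 
9  | Liam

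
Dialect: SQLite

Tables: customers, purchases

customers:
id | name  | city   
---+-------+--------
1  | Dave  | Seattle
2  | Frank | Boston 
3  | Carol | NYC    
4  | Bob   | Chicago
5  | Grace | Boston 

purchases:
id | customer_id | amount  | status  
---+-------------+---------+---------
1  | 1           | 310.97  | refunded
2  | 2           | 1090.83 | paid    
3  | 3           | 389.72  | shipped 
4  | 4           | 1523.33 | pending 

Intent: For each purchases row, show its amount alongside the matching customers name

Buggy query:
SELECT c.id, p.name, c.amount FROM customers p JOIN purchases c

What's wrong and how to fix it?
Bug: Missing join condition: each purchases row is matched to all customers rows instead of just its own

Fix: Specify the join condition linking the foreign key to the parent id

Corrected query:
SELECT c.id, p.name, c.amount FROM customers p JOIN purchases c ON c.customer_id = p.id

Result:
id | name  | amount 
---+-------+--------
1  | Dave  | 310.97 
2  | Frank | 1090.83
3  | Carol | 389.72 
4  | Bob   | 1523.33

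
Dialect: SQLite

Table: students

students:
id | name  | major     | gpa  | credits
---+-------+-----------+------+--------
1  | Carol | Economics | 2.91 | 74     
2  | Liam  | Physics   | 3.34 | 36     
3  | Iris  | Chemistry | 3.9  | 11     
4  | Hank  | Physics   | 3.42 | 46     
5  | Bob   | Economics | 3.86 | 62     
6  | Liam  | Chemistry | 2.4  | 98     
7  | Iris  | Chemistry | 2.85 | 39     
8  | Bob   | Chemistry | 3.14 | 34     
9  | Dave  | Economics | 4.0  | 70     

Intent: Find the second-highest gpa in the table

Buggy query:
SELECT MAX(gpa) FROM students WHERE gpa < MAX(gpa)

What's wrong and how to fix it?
Bug: MAX(gpa) on the right of the comparison is an aggregate-in-WHERE error

Fix: Put the inner MAX in a scalar subquery

Corrected query:
SELECT MAX(gpa) FROM students WHERE gpa < (SELECT MAX(gpa) FROM students)

Result:
MAX(gpa)
--------
3.9     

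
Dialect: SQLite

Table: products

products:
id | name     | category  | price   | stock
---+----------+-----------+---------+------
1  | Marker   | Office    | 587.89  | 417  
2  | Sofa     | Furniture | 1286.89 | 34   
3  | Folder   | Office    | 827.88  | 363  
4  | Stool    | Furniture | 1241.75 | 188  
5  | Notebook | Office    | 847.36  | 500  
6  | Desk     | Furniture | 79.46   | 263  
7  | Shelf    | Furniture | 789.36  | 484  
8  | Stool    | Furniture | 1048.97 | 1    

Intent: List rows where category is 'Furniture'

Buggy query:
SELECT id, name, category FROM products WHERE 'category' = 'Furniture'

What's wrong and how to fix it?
Bug: Single quotes denote string literals in SQL; the column name is being compared as a constant string

Fix: Reference the column as category without single quotes

Corrected query:
SELECT id, name, category FROM products WHERE category = 'Furniture'

Result:
id | name  | category 
---+-------+----------
2  | Sofa  | Furniture
4  | Stool | Furniture
6  | Desk  | Furniture
7  | Shelf | Furniture
8  | Stool | Furniture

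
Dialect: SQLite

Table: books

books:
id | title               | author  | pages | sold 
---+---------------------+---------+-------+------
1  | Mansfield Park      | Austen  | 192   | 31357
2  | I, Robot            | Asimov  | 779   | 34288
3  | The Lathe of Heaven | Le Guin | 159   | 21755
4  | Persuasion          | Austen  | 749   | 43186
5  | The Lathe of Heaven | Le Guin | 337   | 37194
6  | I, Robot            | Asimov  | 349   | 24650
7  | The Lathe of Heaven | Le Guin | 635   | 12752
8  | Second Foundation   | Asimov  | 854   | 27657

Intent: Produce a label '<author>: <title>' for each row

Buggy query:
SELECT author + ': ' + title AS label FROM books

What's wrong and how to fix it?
Bug: '+' is numeric addition; on text columns SQLite converts them to 0 instead of concatenating

Fix: Use the || operator for string concatenation

Corrected query:
SELECT author || ': ' || title AS label FROM books

Result:
label                       
----------------------------
Austen: Mansfield Park      
Asimov: I, Robot            
Le Guin: The Lathe of Heaven
Austen: Persuasion          
Le Guin: The Lathe of Heaven
Asimov: I, Robot            
Le Guin: The Lathe of Heaven
Asimov: Second Foundation   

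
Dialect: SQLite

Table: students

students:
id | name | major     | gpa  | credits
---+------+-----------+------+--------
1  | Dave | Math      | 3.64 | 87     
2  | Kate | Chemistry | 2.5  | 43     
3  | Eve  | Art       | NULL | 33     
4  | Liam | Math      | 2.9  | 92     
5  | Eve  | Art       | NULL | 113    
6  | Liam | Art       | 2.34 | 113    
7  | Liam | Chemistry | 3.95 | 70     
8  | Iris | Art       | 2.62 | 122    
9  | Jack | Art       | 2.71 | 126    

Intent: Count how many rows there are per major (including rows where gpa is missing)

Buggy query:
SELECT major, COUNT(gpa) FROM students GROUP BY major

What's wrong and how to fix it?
Bug: COUNT(gpa) skips NULLs, so groups with missing gpa are undercounted

Fix: Replace COUNT(gpa) with COUNT(*)

Corrected query:
SELECT major, COUNT(*) FROM students GROUP BY major

Result:
major     | COUNT(*)
----------+---------
Art       | 5       
Chemistry | 2       
Math      | 2       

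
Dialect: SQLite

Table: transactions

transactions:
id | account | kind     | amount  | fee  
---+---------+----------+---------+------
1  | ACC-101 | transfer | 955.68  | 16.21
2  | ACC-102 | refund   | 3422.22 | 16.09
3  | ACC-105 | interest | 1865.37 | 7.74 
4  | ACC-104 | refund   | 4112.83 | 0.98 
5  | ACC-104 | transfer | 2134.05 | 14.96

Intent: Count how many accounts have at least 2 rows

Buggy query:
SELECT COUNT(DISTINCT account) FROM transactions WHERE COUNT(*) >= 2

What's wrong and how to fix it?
Bug: COUNT(*) cannot appear in WHERE; the per-group count doesn't exist yet

Fix: Use a subquery that GROUPs and filters with HAVING, then count its rows

Corrected query:
SELECT COUNT(*) FROM (SELECT account FROM transactions GROUP BY account HAVING COUNT(*) >= 2)

Result:
COUNT(*)
--------
1       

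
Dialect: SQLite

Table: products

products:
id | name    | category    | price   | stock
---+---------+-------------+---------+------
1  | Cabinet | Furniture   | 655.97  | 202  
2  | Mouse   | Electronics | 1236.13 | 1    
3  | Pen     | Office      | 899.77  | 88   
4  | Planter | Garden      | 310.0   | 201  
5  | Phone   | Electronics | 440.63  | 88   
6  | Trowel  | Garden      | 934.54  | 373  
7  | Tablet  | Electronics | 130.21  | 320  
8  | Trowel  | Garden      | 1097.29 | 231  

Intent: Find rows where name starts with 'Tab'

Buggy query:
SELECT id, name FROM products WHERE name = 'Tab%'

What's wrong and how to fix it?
Bug: Wildcards only work with LIKE; '=' treats '%' as a literal character

Fix: Replace '=' with LIKE so 'Tab%' is treated as a pattern

Corrected query:
SELECT id, name FROM products WHERE name LIKE 'Tab%'

Result:
id | name  
---+-------
7  | Tablet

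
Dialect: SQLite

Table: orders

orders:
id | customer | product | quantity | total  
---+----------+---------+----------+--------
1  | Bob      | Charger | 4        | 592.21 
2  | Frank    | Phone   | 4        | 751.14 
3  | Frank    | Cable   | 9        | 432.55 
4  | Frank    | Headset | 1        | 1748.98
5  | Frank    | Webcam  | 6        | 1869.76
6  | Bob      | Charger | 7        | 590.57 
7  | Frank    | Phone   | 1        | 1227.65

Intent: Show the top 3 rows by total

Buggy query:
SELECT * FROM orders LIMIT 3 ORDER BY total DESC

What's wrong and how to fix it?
Bug: ORDER BY cannot follow LIMIT; LIMIT is the final clause

Fix: Swap the clauses: ORDER BY first, then LIMIT

Corrected query:
SELECT * FROM orders ORDER BY total DESC LIMIT 3

Result:
id | customer | product | quantity | total  
---+----------+---------+----------+--------
5  | Frank    | Webcam  | 6        | 1869.76
4  | Frank    | Headset | 1        | 1748.98
7  | Frank    | Phone   | 1        | 1227.65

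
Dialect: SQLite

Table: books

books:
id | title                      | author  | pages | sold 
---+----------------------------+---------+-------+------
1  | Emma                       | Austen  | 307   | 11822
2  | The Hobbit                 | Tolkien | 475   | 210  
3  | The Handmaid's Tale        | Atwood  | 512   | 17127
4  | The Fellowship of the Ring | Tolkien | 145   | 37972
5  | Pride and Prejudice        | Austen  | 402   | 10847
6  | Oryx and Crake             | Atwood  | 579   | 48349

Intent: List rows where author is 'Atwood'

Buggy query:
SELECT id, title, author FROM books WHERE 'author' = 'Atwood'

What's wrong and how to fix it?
Bug: Single quotes denote string literals in SQL; the column name is being compared as a constant string

Fix: Remove the quotes around the column name (or use double quotes for an identifier)

Corrected query:
SELECT id, title, author FROM books WHERE author = 'Atwood'

Result:
id | title               | author
---+---------------------+-------
3  | The Handmaid's Tale | Atwood
6  | Oryx and Crake      | Atwood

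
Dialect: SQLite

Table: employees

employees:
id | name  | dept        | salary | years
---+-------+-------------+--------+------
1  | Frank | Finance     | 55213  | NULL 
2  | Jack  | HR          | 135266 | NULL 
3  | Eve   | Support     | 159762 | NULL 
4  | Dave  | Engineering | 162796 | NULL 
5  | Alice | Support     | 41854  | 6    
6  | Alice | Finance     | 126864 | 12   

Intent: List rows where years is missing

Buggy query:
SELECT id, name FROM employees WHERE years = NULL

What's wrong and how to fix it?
Bug: '= NULL' is always unknown in SQL three-valued logic, so no rows match

Fix: Replace '= NULL' with 'IS NULL'

Corrected query:
SELECT id, name FROM employees WHERE years IS NULL

Result:
id | name 
---+------
1  | Frank
2  | Jack 
3  | Eve  
4  | Dave 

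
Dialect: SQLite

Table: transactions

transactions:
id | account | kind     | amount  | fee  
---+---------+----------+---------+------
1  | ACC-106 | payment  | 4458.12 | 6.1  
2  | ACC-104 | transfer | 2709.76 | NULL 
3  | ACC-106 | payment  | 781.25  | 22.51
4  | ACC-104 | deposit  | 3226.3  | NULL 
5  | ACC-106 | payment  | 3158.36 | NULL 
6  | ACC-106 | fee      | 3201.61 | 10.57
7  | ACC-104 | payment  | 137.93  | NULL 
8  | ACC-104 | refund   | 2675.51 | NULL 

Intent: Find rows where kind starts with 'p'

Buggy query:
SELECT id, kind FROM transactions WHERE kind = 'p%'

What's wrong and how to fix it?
Bug: '=' compares the literal string including the % character; pattern matching needs LIKE

Fix: Use LIKE for wildcard pattern matching

Corrected query:
SELECT id, kind FROM transactions WHERE kind LIKE 'p%'

Result:
id | kind   
---+--------
1  | payment
3  | payment
5  | payment
7  | payment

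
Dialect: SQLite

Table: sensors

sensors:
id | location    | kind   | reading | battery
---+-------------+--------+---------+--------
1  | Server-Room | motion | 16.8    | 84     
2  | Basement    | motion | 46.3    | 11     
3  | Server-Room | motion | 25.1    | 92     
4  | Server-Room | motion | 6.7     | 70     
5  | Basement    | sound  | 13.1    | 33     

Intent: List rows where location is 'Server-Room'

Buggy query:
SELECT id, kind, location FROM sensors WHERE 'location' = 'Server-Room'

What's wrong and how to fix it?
Bug: 'location' in single quotes is a string literal, not the column; the comparison is literal-vs-literal and never true

Fix: Remove the quotes around the column name (or use double quotes for an identifier)

Corrected query:
SELECT id, kind, location FROM sensors WHERE location = 'Server-Room'

Result:
id | kind   | location   
---+--------+------------
1  | motion | Server-Room
3  | motion | Server-Room
4  | motion | Server-Room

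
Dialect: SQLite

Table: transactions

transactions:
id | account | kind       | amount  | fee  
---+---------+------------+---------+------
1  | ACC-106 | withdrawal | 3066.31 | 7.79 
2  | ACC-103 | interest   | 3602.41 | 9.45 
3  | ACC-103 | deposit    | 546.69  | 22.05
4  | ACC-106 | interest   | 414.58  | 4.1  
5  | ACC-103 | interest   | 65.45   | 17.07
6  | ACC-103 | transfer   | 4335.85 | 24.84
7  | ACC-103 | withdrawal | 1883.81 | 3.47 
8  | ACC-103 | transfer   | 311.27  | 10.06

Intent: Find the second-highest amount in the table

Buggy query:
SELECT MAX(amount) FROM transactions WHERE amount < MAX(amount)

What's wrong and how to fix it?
Bug: The inner MAX is an aggregate inside WHERE, which is not allowed

Fix: Compute the overall MAX in a subquery, then take MAX of rows below it

Corrected query:
SELECT MAX(amount) FROM transactions WHERE amount < (SELECT MAX(amount) FROM transactions)

Result:
MAX(amount)
-----------
3602.41    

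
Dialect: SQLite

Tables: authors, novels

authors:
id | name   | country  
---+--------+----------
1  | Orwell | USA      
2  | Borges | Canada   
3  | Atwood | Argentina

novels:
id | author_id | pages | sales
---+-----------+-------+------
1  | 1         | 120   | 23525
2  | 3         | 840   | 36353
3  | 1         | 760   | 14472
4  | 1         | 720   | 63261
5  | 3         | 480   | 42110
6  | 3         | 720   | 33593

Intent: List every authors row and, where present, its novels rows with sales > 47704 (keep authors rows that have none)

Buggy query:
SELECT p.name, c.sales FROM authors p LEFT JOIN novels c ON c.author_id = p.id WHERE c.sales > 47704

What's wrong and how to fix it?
Bug: Filtering c.sales in WHERE discards the NULL rows produced by LEFT JOIN, turning it into an inner join

Fix: Put 'c.sales > 47704' in the JOIN's ON clause instead of WHERE

Corrected query:
SELECT p.name, c.sales FROM authors p LEFT JOIN novels c ON c.author_id = p.id AND c.sales > 47704

Result:
name   | sales
-------+------
Orwell | 63261
Borges | NULL 
Atwood | NULL 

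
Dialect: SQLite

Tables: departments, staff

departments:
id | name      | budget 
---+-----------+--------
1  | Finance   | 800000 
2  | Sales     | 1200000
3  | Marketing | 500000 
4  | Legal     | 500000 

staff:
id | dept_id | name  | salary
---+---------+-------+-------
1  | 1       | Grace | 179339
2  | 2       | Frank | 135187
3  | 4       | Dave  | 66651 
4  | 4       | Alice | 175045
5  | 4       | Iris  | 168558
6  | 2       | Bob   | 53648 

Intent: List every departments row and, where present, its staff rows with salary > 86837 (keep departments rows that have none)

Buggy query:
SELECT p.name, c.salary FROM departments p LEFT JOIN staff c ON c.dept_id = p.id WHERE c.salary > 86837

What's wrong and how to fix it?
Bug: Filtering c.salary in WHERE discards the NULL rows produced by LEFT JOIN, turning it into an inner join

Fix: Put 'c.salary > 86837' in the JOIN's ON clause instead of WHERE

Corrected query:
SELECT p.name, c.salary FROM departments p LEFT JOIN staff c ON c.dept_id = p.id AND c.salary > 86837

Result:
name      | salary
----------+-------
Finance   | 179339
Sales     | 135187
Marketing | NULL  
Legal     | 168558
Legal     | 175045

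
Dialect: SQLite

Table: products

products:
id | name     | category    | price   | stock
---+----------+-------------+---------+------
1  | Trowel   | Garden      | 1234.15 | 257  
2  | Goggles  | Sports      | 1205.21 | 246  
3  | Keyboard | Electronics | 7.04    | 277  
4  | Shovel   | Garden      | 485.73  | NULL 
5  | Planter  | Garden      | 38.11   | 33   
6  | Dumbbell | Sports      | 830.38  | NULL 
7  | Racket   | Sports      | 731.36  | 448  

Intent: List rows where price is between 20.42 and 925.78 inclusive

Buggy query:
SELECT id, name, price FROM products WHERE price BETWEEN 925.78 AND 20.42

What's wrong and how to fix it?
Bug: The bounds are reversed; BETWEEN a AND b requires a <= b to match anything

Fix: Swap the bounds so the smaller value comes first

Corrected query:
SELECT id, name, price FROM products WHERE price BETWEEN 20.42 AND 925.78

Result:
id | name     | price 
---+----------+-------
4  | Shovel   | 485.73
5  | Planter  | 38.11 
6  | Dumbbell | 830.38
7  | Racket   | 731.36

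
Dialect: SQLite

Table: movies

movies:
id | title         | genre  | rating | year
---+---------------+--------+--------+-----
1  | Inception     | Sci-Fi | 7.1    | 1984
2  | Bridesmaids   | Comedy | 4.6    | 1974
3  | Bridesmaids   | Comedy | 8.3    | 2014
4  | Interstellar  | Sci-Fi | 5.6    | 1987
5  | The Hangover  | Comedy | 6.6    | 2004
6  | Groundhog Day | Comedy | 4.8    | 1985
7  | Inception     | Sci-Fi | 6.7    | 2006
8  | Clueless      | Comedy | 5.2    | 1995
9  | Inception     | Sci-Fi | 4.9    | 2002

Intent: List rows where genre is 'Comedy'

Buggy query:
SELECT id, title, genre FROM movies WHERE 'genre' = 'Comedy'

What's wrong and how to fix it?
Bug: Single quotes denote string literals in SQL; the column name is being compared as a constant string

Fix: Reference the column as genre without single quotes

Corrected query:
SELECT id, title, genre FROM movies WHERE genre = 'Comedy'

Result:
id | title         | genre 
---+---------------+-------
2  | Bridesmaids   | Comedy
3  | Bridesmaids   | Comedy
5  | The Hangover  | Comedy
6  | Groundhog Day | Comedy
8  | Clueless      | Comedy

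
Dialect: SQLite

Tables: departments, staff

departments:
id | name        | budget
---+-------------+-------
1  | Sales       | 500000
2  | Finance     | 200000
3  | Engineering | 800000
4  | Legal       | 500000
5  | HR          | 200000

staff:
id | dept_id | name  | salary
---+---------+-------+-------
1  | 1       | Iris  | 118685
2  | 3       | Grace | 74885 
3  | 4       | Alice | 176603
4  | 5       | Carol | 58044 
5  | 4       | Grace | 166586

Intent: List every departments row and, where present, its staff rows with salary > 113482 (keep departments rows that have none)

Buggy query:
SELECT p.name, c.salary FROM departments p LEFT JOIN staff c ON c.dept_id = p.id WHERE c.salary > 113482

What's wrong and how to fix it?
Bug: A WHERE condition on the right-hand table after LEFT JOIN drops unmatched parents

Fix: Put 'c.salary > 113482' in the JOIN's ON clause instead of WHERE

Corrected query:
SELECT p.name, c.salary FROM departments p LEFT JOIN staff c ON c.dept_id = p.id AND c.salary > 113482

Result:
name        | salary
------------+-------
Sales       | 118685
Finance     | NULL  
Engineering | NULL  
Legal       | 166586
Legal       | 176603
HR          | NULL  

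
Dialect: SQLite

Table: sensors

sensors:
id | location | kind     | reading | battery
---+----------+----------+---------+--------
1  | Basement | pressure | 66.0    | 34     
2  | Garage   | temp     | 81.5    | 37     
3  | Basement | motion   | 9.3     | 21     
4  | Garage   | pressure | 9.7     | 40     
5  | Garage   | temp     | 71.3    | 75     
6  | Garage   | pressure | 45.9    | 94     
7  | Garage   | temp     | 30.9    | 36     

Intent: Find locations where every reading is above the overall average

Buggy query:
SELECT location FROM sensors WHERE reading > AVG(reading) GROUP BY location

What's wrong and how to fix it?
Bug: AVG() is an aggregate; it can't sit directly in WHERE

Fix: Compute the overall average in a scalar subquery and compare each group's MIN against it in HAVING

Corrected query:
SELECT location FROM sensors GROUP BY location HAVING MIN(reading) > (SELECT AVG(reading) FROM sensors)

Result:
(no rows)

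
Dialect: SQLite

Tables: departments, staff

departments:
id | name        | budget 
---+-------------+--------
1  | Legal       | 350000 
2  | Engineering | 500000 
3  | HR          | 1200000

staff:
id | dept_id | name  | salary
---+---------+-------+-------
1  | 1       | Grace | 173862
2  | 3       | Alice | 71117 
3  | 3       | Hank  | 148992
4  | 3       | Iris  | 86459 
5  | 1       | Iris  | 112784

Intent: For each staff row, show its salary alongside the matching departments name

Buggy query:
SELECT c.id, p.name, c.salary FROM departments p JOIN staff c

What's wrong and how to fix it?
Bug: JOIN with no ON clause produces a cartesian product; every staff row pairs with every departments row

Fix: Add ON c.dept_id = p.id to the JOIN

Corrected query:
SELECT c.id, p.name, c.salary FROM departments p JOIN staff c ON c.dept_id = p.id

Result:
id | name  | salary
---+-------+-------
1  | Legal | 173862
2  | HR    | 71117 
3  | HR    | 148992
4  | HR    | 86459 
5  | Legal | 112784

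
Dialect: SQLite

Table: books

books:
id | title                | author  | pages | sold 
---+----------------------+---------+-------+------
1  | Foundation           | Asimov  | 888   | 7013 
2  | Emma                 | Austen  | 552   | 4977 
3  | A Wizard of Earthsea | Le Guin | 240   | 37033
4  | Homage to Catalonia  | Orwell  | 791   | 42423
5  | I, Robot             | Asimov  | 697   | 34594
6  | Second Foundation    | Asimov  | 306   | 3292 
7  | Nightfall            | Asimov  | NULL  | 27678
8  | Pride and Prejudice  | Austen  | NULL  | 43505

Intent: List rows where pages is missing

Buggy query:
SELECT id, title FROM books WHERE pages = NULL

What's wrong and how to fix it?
Bug: '= NULL' is always unknown in SQL three-valued logic, so no rows match

Fix: Replace '= NULL' with 'IS NULL'

Corrected query:
SELECT id, title FROM books WHERE pages IS NULL

Result:
id | title              
---+--------------------
7  | Nightfall          
8  | Pride and Prejudice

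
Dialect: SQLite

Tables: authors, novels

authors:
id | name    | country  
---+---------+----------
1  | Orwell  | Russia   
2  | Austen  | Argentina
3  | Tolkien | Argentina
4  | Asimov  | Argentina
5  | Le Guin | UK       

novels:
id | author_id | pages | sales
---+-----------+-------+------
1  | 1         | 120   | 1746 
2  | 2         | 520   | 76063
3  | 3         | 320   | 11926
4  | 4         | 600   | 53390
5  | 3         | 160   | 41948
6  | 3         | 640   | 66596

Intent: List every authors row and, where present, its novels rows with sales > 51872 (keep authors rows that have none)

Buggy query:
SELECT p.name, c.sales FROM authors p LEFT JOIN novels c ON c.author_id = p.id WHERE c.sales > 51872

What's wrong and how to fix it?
Bug: A WHERE condition on the right-hand table after LEFT JOIN drops unmatched parents

Fix: Put 'c.sales > 51872' in the JOIN's ON clause instead of WHERE

Corrected query:
SELECT p.name, c.sales FROM authors p LEFT JOIN novels c ON c.author_id = p.id AND c.sales > 51872

Result:
name    | sales
--------+------
Orwell  | NULL 
Austen  | 76063
Tolkien | 66596
Asimov  | 53390
Le Guin | NULL 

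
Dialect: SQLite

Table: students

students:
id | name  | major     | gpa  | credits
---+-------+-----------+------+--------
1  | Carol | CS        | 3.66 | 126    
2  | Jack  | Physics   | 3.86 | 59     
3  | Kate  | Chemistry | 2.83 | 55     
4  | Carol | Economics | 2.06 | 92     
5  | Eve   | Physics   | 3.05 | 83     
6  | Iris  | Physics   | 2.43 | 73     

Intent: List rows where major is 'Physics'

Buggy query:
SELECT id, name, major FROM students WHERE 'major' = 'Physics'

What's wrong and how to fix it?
Bug: 'major' in single quotes is a string literal, not the column; the comparison is literal-vs-literal and never true

Fix: Reference the column as major without single quotes

Corrected query:
SELECT id, name, major FROM students WHERE major = 'Physics'

Result:
id | name | major  
---+------+--------
2  | Jack | Physics
5  | Eve  | Physics
6  | Iris | Physics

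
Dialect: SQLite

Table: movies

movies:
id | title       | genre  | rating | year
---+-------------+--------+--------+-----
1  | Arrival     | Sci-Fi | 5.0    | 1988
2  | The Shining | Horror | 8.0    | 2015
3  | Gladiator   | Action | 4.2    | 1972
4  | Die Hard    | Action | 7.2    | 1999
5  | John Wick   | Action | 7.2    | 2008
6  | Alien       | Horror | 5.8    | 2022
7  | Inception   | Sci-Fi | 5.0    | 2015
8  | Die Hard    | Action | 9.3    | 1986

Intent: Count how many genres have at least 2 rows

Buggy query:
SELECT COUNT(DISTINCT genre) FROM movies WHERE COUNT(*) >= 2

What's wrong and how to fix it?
Bug: COUNT(*) cannot appear in WHERE; the per-group count doesn't exist yet

Fix: Group first with HAVING COUNT(*) >= 2, then COUNT the resulting groups

Corrected query:
SELECT COUNT(*) FROM (SELECT genre FROM movies GROUP BY genre HAVING COUNT(*) >= 2)

Result:
COUNT(*)
--------
3       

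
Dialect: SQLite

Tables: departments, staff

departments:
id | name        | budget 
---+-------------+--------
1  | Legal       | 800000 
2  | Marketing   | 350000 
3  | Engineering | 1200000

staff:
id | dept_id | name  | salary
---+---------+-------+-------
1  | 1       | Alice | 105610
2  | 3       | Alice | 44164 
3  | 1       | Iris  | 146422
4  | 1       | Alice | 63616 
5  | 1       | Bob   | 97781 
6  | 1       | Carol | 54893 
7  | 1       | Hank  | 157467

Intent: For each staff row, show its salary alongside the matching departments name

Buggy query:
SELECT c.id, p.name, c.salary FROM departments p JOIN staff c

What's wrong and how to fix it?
Bug: JOIN with no ON clause produces a cartesian product; every staff row pairs with every departments row

Fix: Add ON c.dept_id = p.id to the JOIN

Corrected query:
SELECT c.id, p.name, c.salary FROM departments p JOIN staff c ON c.dept_id = p.id

Result:
id | name        | salary
---+-------------+-------
1  | Legal       | 105610
2  | Engineering | 44164 
3  | Legal       | 146422
4  | Legal       | 63616 
5  | Legal       | 97781 
6  | Legal       | 54893 
7  | Legal       | 157467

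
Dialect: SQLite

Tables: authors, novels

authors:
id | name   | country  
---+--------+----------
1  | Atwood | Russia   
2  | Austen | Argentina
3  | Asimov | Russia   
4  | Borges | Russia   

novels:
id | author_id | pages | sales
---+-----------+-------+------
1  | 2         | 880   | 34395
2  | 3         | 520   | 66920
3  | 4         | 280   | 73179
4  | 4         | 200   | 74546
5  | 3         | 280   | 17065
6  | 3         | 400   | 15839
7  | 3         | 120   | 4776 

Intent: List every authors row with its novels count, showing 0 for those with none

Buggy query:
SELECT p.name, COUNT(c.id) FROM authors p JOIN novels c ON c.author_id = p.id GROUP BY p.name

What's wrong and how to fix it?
Bug: INNER JOIN drops authors rows that have no matching novels rows

Fix: Switch to LEFT JOIN to retain unmatched parent rows

Corrected query:
SELECT p.name, COUNT(c.id) FROM authors p LEFT JOIN novels c ON c.author_id = p.id GROUP BY p.name

Result:
name   | COUNT(c.id)
-------+------------
Asimov | 4          
Atwood | 0          
Austen | 1          
Borges | 2          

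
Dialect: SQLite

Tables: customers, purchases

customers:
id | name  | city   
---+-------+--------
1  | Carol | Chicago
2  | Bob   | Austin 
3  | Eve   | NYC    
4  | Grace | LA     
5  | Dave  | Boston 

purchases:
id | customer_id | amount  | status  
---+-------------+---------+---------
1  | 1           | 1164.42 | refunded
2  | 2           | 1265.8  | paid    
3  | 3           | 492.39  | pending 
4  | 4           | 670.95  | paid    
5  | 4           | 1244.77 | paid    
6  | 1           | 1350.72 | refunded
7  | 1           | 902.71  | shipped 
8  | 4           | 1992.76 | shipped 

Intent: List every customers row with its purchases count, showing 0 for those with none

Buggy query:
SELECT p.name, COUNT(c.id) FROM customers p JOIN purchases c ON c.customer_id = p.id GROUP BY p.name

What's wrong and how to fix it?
Bug: INNER JOIN drops customers rows that have no matching purchases rows

Fix: Switch to LEFT JOIN to retain unmatched parent rows

Corrected query:
SELECT p.name, COUNT(c.id) FROM customers p LEFT JOIN purchases c ON c.customer_id = p.id GROUP BY p.name

Result:
name  | COUNT(c.id)
------+------------
Bob   | 1          
Carol | 3          
Dave  | 0          
Eve   | 1          
Grace | 3          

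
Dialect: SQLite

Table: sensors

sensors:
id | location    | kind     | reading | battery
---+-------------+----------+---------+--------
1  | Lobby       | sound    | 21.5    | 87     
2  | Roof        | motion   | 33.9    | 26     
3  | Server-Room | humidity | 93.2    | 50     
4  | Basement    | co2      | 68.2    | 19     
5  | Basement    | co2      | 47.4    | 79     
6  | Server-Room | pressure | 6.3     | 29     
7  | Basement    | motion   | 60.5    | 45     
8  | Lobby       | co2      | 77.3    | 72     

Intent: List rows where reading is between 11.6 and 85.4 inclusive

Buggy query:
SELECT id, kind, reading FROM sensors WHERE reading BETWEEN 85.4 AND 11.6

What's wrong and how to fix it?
Bug: The bounds are reversed; BETWEEN a AND b requires a <= b to match anything

Fix: Swap the bounds so the smaller value comes first

Corrected query:
SELECT id, kind, reading FROM sensors WHERE reading BETWEEN 11.6 AND 85.4

Result:
id | kind   | reading
---+--------+--------
1  | sound  | 21.5   
2  | motion | 33.9   
4  | co2    | 68.2   
5  | co2    | 47.4   
7  | motion | 60.5   
8  | co2    | 77.3   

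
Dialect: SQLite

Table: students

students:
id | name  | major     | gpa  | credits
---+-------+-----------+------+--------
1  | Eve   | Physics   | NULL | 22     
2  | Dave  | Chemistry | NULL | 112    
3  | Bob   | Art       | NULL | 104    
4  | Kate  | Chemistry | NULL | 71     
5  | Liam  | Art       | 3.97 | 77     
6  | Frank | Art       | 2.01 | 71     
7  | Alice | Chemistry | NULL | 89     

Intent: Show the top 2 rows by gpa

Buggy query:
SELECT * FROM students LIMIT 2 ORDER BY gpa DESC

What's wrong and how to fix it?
Bug: ORDER BY cannot follow LIMIT; LIMIT is the final clause

Fix: Swap the clauses: ORDER BY first, then LIMIT

Corrected query:
SELECT * FROM students ORDER BY gpa DESC LIMIT 2

Result:
id | name  | major | gpa  | credits
---+-------+-------+------+--------
5  | Liam  | Art   | 3.97 | 77     
6  | Frank | Art   | 2.01 | 71     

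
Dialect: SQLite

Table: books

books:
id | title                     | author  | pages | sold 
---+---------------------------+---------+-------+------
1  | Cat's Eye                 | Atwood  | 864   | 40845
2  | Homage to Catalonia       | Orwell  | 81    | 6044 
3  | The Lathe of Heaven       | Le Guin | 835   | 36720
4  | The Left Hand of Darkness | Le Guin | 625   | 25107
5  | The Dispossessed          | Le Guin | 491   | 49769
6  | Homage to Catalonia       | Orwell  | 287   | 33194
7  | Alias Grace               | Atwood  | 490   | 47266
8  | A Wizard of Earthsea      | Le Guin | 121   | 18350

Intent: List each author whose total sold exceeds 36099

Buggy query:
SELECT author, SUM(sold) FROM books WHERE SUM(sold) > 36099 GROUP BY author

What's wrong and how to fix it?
Bug: WHERE runs before GROUP BY, so aggregates aren't available there

Fix: Use HAVING (which filters groups after aggregation) instead of WHERE

Corrected query:
SELECT author, SUM(sold) FROM books GROUP BY author HAVING SUM(sold) > 36099

Result:
author  | SUM(sold)
--------+----------
Atwood  | 88111    
Le Guin | 129946   
Orwell  | 39238    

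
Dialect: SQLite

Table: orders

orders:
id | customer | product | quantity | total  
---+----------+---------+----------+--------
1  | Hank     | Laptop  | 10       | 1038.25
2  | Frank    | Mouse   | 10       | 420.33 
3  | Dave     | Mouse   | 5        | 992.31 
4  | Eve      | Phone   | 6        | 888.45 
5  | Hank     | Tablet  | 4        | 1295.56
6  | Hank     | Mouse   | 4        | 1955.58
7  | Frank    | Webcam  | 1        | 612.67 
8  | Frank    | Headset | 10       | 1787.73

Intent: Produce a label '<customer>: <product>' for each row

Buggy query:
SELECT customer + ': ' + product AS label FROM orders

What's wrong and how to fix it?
Bug: '+' is numeric addition; on text columns SQLite converts them to 0 instead of concatenating

Fix: Replace + with || to concatenate text

Corrected query:
SELECT customer || ': ' || product AS label FROM orders

Result:
label         
--------------
Hank: Laptop  
Frank: Mouse  
Dave: Mouse   
Eve: Phone    
Hank: Tablet  
Hank: Mouse   
Frank: Webcam 
Frank: Headset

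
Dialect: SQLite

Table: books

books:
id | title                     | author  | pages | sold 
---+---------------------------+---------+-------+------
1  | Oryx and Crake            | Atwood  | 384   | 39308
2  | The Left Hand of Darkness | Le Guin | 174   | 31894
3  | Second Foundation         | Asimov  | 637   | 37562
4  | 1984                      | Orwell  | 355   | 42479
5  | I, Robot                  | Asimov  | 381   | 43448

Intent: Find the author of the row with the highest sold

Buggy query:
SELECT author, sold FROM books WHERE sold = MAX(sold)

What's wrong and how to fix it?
Bug: WHERE is evaluated per row; an aggregate over the whole table isn't defined there

Fix: Wrap MAX in a scalar subquery so WHERE compares against a single value

Corrected query:
SELECT author, sold FROM books WHERE sold = (SELECT MAX(sold) FROM books)

Result:
author | sold 
-------+------
Asimov | 43448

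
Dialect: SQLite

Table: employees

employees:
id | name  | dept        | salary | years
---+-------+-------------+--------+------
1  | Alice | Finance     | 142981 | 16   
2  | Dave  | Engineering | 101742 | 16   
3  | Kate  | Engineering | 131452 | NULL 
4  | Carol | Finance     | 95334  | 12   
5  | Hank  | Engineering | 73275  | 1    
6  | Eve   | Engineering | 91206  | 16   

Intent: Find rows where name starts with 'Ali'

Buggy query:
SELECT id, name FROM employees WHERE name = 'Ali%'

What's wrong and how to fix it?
Bug: Wildcards only work with LIKE; '=' treats '%' as a literal character

Fix: Use LIKE for wildcard pattern matching

Corrected query:
SELECT id, name FROM employees WHERE name LIKE 'Ali%'

Result:
id | name 
---+------
1  | Alice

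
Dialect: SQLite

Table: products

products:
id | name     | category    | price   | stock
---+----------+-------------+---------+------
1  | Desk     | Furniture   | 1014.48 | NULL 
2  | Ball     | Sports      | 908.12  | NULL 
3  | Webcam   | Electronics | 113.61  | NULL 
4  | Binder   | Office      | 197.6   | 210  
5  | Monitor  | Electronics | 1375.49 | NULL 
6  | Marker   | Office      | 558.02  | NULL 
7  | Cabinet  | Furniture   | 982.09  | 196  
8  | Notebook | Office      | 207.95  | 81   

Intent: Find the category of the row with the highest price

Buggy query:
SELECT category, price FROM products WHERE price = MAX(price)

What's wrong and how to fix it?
Bug: WHERE is evaluated per row; an aggregate over the whole table isn't defined there

Fix: Wrap MAX in a scalar subquery so WHERE compares against a single value

Corrected query:
SELECT category, price FROM products WHERE price = (SELECT MAX(price) FROM products)

Result:
category    | price  
------------+--------
Electronics | 1375.49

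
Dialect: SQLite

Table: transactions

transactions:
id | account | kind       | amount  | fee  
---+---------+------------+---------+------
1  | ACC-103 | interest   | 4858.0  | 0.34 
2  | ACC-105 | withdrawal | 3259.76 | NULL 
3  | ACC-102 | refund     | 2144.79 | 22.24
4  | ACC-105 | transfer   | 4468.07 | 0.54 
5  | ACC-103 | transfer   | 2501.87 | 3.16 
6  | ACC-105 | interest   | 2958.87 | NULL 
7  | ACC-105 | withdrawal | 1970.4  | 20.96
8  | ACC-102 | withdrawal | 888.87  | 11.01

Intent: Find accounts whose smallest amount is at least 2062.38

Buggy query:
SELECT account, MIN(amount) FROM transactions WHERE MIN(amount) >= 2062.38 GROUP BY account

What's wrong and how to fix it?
Bug: MIN() in WHERE is a misuse of aggregate

Fix: Use HAVING for the per-group MIN condition

Corrected query:
SELECT account, MIN(amount) FROM transactions GROUP BY account HAVING MIN(amount) >= 2062.38

Result:
account | MIN(amount)
--------+------------
ACC-103 | 2501.87    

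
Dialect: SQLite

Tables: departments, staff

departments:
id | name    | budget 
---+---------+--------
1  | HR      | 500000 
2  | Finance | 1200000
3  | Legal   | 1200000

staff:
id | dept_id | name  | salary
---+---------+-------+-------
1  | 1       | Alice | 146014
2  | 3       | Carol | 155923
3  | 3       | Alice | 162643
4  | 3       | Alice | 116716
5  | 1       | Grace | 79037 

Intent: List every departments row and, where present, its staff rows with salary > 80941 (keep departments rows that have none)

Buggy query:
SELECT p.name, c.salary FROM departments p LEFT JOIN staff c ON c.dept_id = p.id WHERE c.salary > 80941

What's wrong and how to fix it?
Bug: A WHERE condition on the right-hand table after LEFT JOIN drops unmatched parents

Fix: Put 'c.salary > 80941' in the JOIN's ON clause instead of WHERE

Corrected query:
SELECT p.name, c.salary FROM departments p LEFT JOIN staff c ON c.dept_id = p.id AND c.salary > 80941

Result:
name    | salary
--------+-------
HR      | 146014
Finance | NULL  
Legal   | 116716
Legal   | 155923
Legal   | 162643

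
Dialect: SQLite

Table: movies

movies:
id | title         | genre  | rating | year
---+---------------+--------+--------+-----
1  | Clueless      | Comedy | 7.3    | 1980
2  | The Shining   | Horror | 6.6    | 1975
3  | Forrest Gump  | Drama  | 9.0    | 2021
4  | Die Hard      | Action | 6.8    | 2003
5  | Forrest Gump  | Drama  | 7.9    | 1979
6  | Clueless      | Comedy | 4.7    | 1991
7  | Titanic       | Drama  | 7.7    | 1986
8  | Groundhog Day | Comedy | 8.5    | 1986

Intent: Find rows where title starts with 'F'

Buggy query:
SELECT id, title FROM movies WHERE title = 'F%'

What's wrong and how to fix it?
Bug: '=' compares the literal string including the % character; pattern matching needs LIKE

Fix: Use LIKE for wildcard pattern matching

Corrected query:
SELECT id, title FROM movies WHERE title LIKE 'F%'

Result:
id | title       
---+-------------
3  | Forrest Gump
5  | Forrest Gump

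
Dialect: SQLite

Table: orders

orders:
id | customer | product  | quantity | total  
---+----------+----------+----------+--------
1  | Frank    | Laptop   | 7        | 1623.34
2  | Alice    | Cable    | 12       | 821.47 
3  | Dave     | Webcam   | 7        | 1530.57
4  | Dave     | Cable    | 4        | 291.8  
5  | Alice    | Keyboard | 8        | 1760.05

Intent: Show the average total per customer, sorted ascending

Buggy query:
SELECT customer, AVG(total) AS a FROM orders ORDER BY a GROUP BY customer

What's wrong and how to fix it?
Bug: GROUP BY must precede ORDER BY

Fix: Reorder: SELECT … FROM … GROUP BY … ORDER BY …

Corrected query:
SELECT customer, AVG(total) AS a FROM orders GROUP BY customer ORDER BY a

Result:
customer | a      
---------+--------
Dave     | 911.185
Alice    | 1290.76
Frank    | 1623.34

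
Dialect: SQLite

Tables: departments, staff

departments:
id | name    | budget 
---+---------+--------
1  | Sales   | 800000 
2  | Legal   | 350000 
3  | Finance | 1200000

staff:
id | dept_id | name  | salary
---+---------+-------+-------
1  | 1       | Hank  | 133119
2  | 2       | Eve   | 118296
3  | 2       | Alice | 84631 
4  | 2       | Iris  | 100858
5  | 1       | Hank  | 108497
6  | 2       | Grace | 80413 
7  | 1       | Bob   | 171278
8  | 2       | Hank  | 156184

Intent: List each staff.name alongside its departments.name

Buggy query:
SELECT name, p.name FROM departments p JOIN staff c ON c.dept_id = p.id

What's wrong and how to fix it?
Bug: 'name' exists in both joined tables, so the database can't tell which one is meant

Fix: Qualify the column with its table alias (c.name)

Corrected query:
SELECT c.name, p.name FROM departments p JOIN staff c ON c.dept_id = p.id

Result:
name  | name 
------+------
Hank  | Sales
Eve   | Legal
Alice | Legal
Iris  | Legal
Hank  | Sales
Grace | Legal
Bob   | Sales
Hank  | Legal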